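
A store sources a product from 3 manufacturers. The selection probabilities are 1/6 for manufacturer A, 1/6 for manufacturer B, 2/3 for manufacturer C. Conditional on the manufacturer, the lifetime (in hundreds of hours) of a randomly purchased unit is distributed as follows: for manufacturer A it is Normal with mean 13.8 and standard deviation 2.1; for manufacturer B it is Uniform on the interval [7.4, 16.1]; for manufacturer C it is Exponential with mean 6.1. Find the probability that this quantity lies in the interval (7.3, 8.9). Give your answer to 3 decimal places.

Conditional on each manufacturer, P(7.3 < X < 8.9): A: 0.00883205; B: 0.172414; C: 0.0697185.
By total probability, P(7.3 < X < 8.9) = 0.166667·0.00883205 + 0.166667·0.172414 + 0.666667·0.0697185 = 0.0766867.

0.077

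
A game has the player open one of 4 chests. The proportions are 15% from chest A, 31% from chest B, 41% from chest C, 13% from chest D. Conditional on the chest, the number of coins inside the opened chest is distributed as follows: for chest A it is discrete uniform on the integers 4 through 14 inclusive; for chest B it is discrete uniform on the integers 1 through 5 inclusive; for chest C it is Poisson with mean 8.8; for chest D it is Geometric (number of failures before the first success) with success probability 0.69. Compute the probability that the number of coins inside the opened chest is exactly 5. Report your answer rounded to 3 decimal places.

Conditional on each chest, P(X = 5): A: 0.0909091; B: 0.2; C: 0.0662889; D: 0.00197541.
By total probability, P(X = 5) = 0.15·0.0909091 + 0.31·0.2 + 0.41·0.0662889 + 0.13·0.00197541 = 0.103072.

0.103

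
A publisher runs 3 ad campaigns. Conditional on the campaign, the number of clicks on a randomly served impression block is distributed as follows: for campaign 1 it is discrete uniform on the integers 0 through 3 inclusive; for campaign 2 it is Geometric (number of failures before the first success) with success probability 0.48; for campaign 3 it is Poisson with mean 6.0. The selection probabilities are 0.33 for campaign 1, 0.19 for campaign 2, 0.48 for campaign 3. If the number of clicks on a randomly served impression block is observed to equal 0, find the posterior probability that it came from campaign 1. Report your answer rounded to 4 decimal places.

0.4717

Likelihoods P(X=0 | ·): 1: 0.25; 2: 0.48; 3: 0.00247875.
Posterior ∝ prior × likelihood. Numerator for 1: 0.33·0.25 = 0.0825.
Normalizing constant: 0.33·0.25 + 0.19·0.48 + 0.48·0.00247875 = 0.17489.
P(1 | observation) = 0.0825 / 0.17489 = 0.471726.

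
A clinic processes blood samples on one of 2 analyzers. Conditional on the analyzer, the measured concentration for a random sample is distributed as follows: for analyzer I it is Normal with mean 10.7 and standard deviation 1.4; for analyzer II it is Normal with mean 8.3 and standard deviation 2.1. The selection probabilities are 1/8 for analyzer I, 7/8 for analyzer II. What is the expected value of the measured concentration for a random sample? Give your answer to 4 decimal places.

8.6000

Component means — I: 10.7; II: 8.3.
E[X] = 0.125·10.7 + 0.875·8.3 = 8.6.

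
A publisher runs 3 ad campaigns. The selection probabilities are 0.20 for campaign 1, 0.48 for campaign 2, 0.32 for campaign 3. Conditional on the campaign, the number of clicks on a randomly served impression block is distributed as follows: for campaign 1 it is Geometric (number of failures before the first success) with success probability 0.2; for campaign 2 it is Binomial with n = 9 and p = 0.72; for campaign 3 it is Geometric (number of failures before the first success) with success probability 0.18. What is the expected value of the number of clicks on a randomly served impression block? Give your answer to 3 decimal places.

Component means — 1: 4; 2: 6.48; 3: 4.55556.
E[X] = 0.2·4 + 0.48·6.48 + 0.32·4.55556 = 5.36818.

5.368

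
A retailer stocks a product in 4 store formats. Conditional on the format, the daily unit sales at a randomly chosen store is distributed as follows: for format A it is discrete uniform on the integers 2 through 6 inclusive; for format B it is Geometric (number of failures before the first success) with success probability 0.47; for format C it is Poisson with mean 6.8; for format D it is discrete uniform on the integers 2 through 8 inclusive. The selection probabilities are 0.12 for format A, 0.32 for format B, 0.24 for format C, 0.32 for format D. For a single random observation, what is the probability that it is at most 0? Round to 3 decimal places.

0.151

Conditional on each format, P(X ≤ 0): A: 0; B: 0.47; C: 0.00111378; D: 0.
By total probability, P(X ≤ 0) = 0.12·0 + 0.32·0.47 + 0.24·0.00111378 + 0.32·0 = 0.150667.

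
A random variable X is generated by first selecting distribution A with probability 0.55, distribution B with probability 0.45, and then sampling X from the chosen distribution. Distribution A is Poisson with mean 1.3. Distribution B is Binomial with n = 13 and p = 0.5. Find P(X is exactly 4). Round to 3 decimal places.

0.057

Conditional on each component, P(X = 4): A: 0.0324324; B: 0.0872803.
By total probability, P(X = 4) = 0.55·0.0324324 + 0.45·0.0872803 = 0.057114.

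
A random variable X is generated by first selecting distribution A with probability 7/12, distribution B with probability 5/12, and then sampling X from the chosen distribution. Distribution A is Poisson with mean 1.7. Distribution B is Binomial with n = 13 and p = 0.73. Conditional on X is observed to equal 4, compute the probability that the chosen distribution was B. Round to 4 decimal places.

0.0171

Likelihoods P(X=4 | ·): A: 0.0635746; B: 0.00154836.
Posterior ∝ prior × likelihood. Numerator for B: 0.416667·0.00154836 = 0.000645149.
Normalizing constant: 0.583333·0.0635746 + 0.416667·0.00154836 = 0.0377303.
P(B | observation) = 0.000645149 / 0.0377303 = 0.0170989.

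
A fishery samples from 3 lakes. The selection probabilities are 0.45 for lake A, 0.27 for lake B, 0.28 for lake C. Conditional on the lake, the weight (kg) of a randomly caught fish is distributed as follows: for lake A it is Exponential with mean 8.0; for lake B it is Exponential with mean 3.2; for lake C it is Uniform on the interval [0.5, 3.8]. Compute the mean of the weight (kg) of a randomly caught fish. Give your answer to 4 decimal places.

Component means — A: 8; B: 3.2; C: 2.15.
E[X] = 0.45·8 + 0.27·3.2 + 0.28·2.15 = 5.066.

5.0660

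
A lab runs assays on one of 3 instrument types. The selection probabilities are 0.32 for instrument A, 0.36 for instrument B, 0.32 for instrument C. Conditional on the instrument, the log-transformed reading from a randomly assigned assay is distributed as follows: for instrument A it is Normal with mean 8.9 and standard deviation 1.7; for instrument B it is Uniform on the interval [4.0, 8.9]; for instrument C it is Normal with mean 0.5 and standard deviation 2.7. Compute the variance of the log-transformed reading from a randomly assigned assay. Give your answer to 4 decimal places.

15.9731

Per component, A: μ=8.9, E[X²]=82.1; B: μ=6.45, E[X²]=43.6033; C: μ=0.5, E[X²]=7.54.
E[X] = 0.32·8.9 + 0.36·6.45 + 0.32·0.5 = 5.33.
E[X²] = 0.32·82.1 + 0.36·43.6033 + 0.32·7.54 = 44.382.
Var(X) = E[X²] − (E[X])² = 44.382 − 28.4089 = 15.9731.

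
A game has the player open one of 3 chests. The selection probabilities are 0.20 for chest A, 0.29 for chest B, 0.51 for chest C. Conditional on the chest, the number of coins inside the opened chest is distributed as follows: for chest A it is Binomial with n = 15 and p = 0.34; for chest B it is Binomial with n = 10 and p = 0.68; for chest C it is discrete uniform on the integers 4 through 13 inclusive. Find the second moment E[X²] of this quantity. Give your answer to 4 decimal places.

60.9708

For each component E[X²] = Var + (mean)², giving A: 29.376; B: 48.416; C: 80.5.
Overall E[X²] = 0.2·29.376 + 0.29·48.416 + 0.51·80.5 = 60.9708.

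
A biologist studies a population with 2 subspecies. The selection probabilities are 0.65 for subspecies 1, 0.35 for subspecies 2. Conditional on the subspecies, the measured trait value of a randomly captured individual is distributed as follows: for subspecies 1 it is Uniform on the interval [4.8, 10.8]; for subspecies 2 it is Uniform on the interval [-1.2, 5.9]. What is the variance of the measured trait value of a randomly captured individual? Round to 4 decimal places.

Per component, 1: μ=7.8, E[X²]=63.84; 2: μ=2.35, E[X²]=9.72333.
E[X] = 0.65·7.8 + 0.35·2.35 = 5.8925.
E[X²] = 0.65·63.84 + 0.35·9.72333 = 44.8992.
Var(X) = E[X²] − (E[X])² = 44.8992 − 34.7216 = 10.1776.

10.1776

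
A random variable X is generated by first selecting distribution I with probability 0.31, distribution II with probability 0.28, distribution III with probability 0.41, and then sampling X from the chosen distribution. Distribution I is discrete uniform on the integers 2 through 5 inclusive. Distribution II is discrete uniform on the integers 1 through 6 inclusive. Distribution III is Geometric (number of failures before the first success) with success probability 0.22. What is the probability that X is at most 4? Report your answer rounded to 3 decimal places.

0.711

Conditional on each component, P(X ≤ 4): I: 0.75; II: 0.666667; III: 0.711283.
By total probability, P(X ≤ 4) = 0.31·0.75 + 0.28·0.666667 + 0.41·0.711283 = 0.710793.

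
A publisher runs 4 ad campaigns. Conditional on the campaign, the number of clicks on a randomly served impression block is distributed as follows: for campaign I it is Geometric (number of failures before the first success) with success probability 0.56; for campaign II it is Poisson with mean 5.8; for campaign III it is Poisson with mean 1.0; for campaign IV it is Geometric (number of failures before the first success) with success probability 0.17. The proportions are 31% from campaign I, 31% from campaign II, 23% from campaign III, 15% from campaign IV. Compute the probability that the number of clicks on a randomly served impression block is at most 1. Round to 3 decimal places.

Conditional on each campaign, P(X ≤ 1): I: 0.8064; II: 0.0205874; III: 0.735759; IV: 0.3111.
By total probability, P(X ≤ 1) = 0.31·0.8064 + 0.31·0.0205874 + 0.23·0.735759 + 0.15·0.3111 = 0.472256.

0.472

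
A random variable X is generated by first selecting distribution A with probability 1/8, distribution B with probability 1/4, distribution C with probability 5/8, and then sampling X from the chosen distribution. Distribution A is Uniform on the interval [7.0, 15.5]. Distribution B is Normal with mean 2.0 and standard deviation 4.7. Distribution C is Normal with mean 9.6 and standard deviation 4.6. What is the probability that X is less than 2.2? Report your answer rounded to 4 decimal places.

Conditional on each component, P(X < 2.2): A: 0; B: 0.516971; C: 0.0538415.
By total probability, P(X < 2.2) = 0.125·0 + 0.25·0.516971 + 0.625·0.0538415 = 0.162894.

0.1629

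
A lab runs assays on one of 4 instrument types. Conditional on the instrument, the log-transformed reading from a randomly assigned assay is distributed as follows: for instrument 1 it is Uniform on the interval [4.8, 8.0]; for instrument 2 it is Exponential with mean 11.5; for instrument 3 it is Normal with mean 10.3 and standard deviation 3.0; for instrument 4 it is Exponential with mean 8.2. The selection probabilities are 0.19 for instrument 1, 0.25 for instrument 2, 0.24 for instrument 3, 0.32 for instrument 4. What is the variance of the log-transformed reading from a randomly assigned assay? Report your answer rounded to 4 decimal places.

Per component, 1: μ=6.4, E[X²]=41.8133; 2: μ=11.5, E[X²]=264.5; 3: μ=10.3, E[X²]=115.09; 4: μ=8.2, E[X²]=134.48.
E[X] = 0.19·6.4 + 0.25·11.5 + 0.24·10.3 + 0.32·8.2 = 9.187.
E[X²] = 0.19·41.8133 + 0.25·264.5 + 0.24·115.09 + 0.32·134.48 = 144.725.
Var(X) = E[X²] − (E[X])² = 144.725 − 84.401 = 60.3238.

60.3238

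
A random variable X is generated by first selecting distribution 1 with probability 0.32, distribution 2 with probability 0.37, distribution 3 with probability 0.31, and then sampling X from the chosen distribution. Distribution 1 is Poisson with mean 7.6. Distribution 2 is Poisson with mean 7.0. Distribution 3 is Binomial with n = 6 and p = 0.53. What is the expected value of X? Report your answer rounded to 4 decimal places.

Component means — 1: 7.6; 2: 7; 3: 3.18.
E[X] = 0.32·7.6 + 0.37·7 + 0.31·3.18 = 6.0078.

6.0078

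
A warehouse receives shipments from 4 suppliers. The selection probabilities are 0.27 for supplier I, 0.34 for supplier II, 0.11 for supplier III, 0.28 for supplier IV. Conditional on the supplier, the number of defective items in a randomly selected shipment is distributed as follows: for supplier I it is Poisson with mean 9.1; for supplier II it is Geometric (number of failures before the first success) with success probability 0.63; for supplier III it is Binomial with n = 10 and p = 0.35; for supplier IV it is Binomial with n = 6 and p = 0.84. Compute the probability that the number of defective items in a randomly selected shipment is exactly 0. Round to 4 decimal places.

0.2157

Conditional on each supplier, P(X = 0): I: 0.000111666; II: 0.63; III: 0.0134627; IV: 1.67772e-05.
By total probability, P(X = 0) = 0.27·0.000111666 + 0.34·0.63 + 0.11·0.0134627 + 0.28·1.67772e-05 = 0.215716.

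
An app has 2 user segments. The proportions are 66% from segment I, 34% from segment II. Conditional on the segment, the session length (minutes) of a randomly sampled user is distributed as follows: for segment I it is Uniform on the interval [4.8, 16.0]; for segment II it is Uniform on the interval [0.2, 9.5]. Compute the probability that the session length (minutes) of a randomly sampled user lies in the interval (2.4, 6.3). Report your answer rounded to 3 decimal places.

0.231

Conditional on each segment, P(2.4 < X < 6.3): I: 0.133929; II: 0.419355.
By total probability, P(2.4 < X < 6.3) = 0.66·0.133929 + 0.34·0.419355 = 0.230974.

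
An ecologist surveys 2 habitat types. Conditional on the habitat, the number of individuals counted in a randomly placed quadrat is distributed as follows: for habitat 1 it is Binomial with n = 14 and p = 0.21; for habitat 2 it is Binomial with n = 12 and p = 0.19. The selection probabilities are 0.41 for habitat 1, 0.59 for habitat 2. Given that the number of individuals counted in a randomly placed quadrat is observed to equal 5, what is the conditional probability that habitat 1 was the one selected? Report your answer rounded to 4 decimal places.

0.6028

Likelihoods P(X=5 | ·): 1: 0.0979951; 2: 0.044863.
Posterior ∝ prior × likelihood. Numerator for 1: 0.41·0.0979951 = 0.040178.
Normalizing constant: 0.41·0.0979951 + 0.59·0.044863 = 0.0666472.
P(1 | observation) = 0.040178 / 0.0666472 = 0.602846.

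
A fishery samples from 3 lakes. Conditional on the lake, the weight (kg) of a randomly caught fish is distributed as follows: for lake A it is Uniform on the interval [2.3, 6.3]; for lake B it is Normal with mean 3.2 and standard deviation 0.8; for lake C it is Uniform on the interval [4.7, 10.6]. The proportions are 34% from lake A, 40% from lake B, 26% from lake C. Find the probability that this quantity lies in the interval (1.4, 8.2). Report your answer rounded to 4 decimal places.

Conditional on each lake, P(1.4 < X < 8.2): A: 1; B: 0.987776; C: 0.59322.
By total probability, P(1.4 < X < 8.2) = 0.34·1 + 0.4·0.987776 + 0.26·0.59322 = 0.889347.

0.8893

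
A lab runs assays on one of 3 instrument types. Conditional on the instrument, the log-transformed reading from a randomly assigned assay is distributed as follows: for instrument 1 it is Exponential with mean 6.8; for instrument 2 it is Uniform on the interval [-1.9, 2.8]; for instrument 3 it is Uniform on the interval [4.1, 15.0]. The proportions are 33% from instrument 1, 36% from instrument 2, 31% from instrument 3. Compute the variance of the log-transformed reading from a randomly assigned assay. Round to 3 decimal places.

Per component, 1: μ=6.8, E[X²]=92.48; 2: μ=0.45, E[X²]=2.04333; 3: μ=9.55, E[X²]=101.103.
E[X] = 0.33·6.8 + 0.36·0.45 + 0.31·9.55 = 5.3665.
E[X²] = 0.33·92.48 + 0.36·2.04333 + 0.31·101.103 = 62.596.
Var(X) = E[X²] − (E[X])² = 62.596 − 28.7993 = 33.7967.

33.797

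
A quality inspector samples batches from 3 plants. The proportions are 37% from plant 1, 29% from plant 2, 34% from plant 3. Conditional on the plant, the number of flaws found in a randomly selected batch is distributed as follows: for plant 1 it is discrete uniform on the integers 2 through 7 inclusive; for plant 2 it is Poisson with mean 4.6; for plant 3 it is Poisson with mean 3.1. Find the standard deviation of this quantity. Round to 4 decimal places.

Per component, 1: μ=4.5, E[X²]=23.1667; 2: μ=4.6, E[X²]=25.76; 3: μ=3.1, E[X²]=12.71.
E[X] = 0.37·4.5 + 0.29·4.6 + 0.34·3.1 = 4.053.
E[X²] = 0.37·23.1667 + 0.29·25.76 + 0.34·12.71 = 20.3635.
Var(X) = E[X²] − (E[X])² = 20.3635 − 16.4268 = 3.93666.
SD(X) = √3.93666 = 1.9841.

1.9841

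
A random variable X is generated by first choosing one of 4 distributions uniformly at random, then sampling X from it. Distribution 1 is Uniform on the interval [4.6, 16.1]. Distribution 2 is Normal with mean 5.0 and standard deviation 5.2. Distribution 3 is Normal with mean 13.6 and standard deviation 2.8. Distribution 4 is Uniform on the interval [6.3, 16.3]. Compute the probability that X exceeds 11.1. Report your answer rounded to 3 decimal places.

Conditional on each component, P(X > 11.1): 1: 0.434783; 2: 0.120382; 3: 0.814033; 4: 0.52.
By total probability, P(X > 11.1) = 0.25·0.434783 + 0.25·0.120382 + 0.25·0.814033 + 0.25·0.52 = 0.4723.

0.472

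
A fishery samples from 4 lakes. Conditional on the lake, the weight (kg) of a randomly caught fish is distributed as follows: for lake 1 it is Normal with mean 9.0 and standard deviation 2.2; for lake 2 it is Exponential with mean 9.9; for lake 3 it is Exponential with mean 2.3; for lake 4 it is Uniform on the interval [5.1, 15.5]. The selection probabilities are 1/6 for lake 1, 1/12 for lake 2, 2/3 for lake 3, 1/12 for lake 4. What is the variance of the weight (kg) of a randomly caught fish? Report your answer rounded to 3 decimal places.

Per component, 1: μ=9, E[X²]=85.84; 2: μ=9.9, E[X²]=196.02; 3: μ=2.3, E[X²]=10.58; 4: μ=10.3, E[X²]=115.103.
E[X] = 0.166667·9 + 0.0833333·9.9 + 0.666667·2.3 + 0.0833333·10.3 = 4.71667.
E[X²] = 0.166667·85.84 + 0.0833333·196.02 + 0.666667·10.58 + 0.0833333·115.103 = 47.2869.
Var(X) = E[X²] − (E[X])² = 47.2869 − 22.2469 = 25.04.

25.040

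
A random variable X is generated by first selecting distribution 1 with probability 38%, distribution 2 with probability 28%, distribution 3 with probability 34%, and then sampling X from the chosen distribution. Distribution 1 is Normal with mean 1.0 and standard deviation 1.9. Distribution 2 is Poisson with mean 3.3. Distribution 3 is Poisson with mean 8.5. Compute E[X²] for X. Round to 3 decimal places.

For each component E[X²] = Var + (mean)², giving 1: 4.61; 2: 14.19; 3: 80.75.
Overall E[X²] = 0.38·4.61 + 0.28·14.19 + 0.34·80.75 = 33.18.

33.180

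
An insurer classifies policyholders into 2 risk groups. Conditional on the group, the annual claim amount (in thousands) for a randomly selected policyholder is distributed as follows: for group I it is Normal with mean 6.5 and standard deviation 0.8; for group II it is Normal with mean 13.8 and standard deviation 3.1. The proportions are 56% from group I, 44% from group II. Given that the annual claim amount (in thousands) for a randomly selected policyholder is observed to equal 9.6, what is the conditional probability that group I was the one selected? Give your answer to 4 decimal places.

0.0067

Likelihoods f(9.6 | ·): I: 0.000273665; II: 0.0513991.
Posterior ∝ prior × likelihood. Numerator for I: 0.56·0.000273665 = 0.000153252.
Normalizing constant: 0.56·0.000273665 + 0.44·0.0513991 = 0.0227689.
P(I | observation) = 0.000153252 / 0.0227689 = 0.00673078.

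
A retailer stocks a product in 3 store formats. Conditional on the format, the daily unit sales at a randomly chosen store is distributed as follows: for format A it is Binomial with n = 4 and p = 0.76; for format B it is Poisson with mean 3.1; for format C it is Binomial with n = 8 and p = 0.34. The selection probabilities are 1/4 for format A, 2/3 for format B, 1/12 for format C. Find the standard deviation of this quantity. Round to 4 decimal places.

Per component, A: μ=3.04, E[X²]=9.9712; B: μ=3.1, E[X²]=12.71; C: μ=2.72, E[X²]=9.1936.
E[X] = 0.25·3.04 + 0.666667·3.1 + 0.0833333·2.72 = 3.05333.
E[X²] = 0.25·9.9712 + 0.666667·12.71 + 0.0833333·9.1936 = 11.7323.
Var(X) = E[X²] − (E[X])² = 11.7323 − 9.32284 = 2.40942.
SD(X) = √2.40942 = 1.55223.

1.5522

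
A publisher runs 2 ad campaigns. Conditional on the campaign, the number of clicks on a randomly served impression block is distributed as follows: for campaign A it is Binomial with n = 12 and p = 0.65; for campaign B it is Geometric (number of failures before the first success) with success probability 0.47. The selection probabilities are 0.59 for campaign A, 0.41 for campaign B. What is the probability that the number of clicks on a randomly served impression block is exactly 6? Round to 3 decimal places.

Conditional on each campaign, P(X = 6): A: 0.128103; B: 0.0104172.
By total probability, P(X = 6) = 0.59·0.128103 + 0.41·0.0104172 = 0.079852.

0.080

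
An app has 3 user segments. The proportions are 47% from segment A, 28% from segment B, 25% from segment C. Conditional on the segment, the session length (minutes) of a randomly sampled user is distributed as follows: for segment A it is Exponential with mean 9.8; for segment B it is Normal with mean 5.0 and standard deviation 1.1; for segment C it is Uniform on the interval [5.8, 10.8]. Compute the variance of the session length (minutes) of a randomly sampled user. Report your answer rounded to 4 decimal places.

Per component, A: μ=9.8, E[X²]=192.08; B: μ=5, E[X²]=26.21; C: μ=8.3, E[X²]=70.9733.
E[X] = 0.47·9.8 + 0.28·5 + 0.25·8.3 = 8.081.
E[X²] = 0.47·192.08 + 0.28·26.21 + 0.25·70.9733 = 115.36.
Var(X) = E[X²] − (E[X])² = 115.36 − 65.3026 = 50.0572.

50.0572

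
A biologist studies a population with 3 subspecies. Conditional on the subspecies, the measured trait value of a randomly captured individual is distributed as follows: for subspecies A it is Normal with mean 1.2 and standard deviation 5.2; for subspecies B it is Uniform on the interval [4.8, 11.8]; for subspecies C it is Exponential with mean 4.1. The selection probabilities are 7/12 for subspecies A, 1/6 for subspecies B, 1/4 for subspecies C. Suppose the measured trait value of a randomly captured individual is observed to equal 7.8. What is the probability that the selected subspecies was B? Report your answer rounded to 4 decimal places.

0.4500

Likelihoods f(7.8 | ·): A: 0.0342842; B: 0.142857; C: 0.0363913.
Posterior ∝ prior × likelihood. Numerator for B: 0.166667·0.142857 = 0.0238095.
Normalizing constant: 0.583333·0.0342842 + 0.166667·0.142857 + 0.25·0.0363913 = 0.0529065.
P(B | observation) = 0.0238095 / 0.0529065 = 0.450031.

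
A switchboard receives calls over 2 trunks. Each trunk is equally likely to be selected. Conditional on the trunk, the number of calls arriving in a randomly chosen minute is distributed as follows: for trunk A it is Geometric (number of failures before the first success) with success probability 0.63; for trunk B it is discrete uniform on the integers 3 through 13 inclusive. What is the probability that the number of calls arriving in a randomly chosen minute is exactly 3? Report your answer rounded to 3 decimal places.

Conditional on each trunk, P(X = 3): A: 0.0319114; B: 0.0909091.
By total probability, P(X = 3) = 0.5·0.0319114 + 0.5·0.0909091 = 0.0614102.

0.061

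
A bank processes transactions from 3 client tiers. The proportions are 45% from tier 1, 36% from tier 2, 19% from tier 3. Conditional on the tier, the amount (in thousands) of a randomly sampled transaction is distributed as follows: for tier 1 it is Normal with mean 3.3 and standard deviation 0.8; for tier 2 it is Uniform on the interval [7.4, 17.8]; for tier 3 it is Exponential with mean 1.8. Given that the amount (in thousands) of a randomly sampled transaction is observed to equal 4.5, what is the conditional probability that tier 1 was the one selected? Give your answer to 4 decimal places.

0.8937

Likelihoods f(4.5 | ·): 1: 0.161897; 2: 0; 3: 0.0456028.
Posterior ∝ prior × likelihood. Numerator for 1: 0.45·0.161897 = 0.0728536.
Normalizing constant: 0.45·0.161897 + 0.36·0 + 0.19·0.0456028 = 0.0815182.
P(1 | observation) = 0.0728536 / 0.0815182 = 0.89371.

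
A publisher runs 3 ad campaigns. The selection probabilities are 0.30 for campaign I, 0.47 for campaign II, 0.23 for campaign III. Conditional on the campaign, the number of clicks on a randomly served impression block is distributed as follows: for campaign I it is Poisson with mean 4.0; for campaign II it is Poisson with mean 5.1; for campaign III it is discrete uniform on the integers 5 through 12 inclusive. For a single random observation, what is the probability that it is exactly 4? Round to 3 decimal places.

Conditional on each campaign, P(X = 4): I: 0.195367; II: 0.171857; III: 0.
By total probability, P(X = 4) = 0.3·0.195367 + 0.47·0.171857 + 0.23·0 = 0.139383.

0.139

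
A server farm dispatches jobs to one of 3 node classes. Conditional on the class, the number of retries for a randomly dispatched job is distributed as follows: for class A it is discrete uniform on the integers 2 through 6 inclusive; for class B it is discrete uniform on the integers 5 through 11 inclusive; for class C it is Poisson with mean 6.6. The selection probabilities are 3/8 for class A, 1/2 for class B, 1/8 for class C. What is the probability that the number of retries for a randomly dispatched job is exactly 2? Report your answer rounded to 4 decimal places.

0.0787

Conditional on each class, P(X = 2): A: 0.2; B: 0; C: 0.0296288.
By total probability, P(X = 2) = 0.375·0.2 + 0.5·0 + 0.125·0.0296288 = 0.0787036.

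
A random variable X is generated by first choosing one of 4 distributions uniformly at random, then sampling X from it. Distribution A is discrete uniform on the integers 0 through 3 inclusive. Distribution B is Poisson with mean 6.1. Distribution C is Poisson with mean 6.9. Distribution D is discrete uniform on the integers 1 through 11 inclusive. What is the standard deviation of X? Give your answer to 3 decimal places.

3.250

Per component, A: μ=1.5, E[X²]=3.5; B: μ=6.1, E[X²]=43.31; C: μ=6.9, E[X²]=54.51; D: μ=6, E[X²]=46.
E[X] = 0.25·1.5 + 0.25·6.1 + 0.25·6.9 + 0.25·6 = 5.125.
E[X²] = 0.25·3.5 + 0.25·43.31 + 0.25·54.51 + 0.25·46 = 36.83.
Var(X) = E[X²] − (E[X])² = 36.83 − 26.2656 = 10.5644.
SD(X) = √10.5644 = 3.25029.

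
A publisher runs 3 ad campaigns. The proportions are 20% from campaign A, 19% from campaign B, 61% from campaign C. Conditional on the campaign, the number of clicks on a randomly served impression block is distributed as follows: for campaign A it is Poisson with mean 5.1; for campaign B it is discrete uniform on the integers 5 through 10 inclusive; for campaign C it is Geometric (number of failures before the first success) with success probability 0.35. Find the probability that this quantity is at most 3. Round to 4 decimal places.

0.5514

Conditional on each campaign, P(X ≤ 3): A: 0.251268; B: 0; C: 0.821494.
By total probability, P(X ≤ 3) = 0.2·0.251268 + 0.19·0 + 0.61·0.821494 = 0.551365.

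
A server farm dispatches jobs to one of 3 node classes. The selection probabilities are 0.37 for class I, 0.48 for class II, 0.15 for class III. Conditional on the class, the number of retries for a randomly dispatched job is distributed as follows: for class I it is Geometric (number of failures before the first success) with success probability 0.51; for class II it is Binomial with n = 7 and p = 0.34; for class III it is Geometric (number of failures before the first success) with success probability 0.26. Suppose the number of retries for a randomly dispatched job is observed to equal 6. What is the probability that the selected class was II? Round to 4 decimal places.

0.2753

Likelihoods P(X=6 | ·): I: 0.00705906; II: 0.007137; III: 0.0426937.
Posterior ∝ prior × likelihood. Numerator for II: 0.48·0.007137 = 0.00342576.
Normalizing constant: 0.37·0.00705906 + 0.48·0.007137 + 0.15·0.0426937 = 0.0124417.
P(II | observation) = 0.00342576 / 0.0124417 = 0.275346.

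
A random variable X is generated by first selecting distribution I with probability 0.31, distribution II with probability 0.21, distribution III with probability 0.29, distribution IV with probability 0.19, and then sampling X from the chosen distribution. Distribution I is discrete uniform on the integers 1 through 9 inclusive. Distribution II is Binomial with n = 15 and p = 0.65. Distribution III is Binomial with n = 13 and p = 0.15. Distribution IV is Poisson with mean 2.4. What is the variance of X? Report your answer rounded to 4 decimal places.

12.2951

Per component, I: μ=5, E[X²]=31.6667; II: μ=9.75, E[X²]=98.475; III: μ=1.95, E[X²]=5.46; IV: μ=2.4, E[X²]=8.16.
E[X] = 0.31·5 + 0.21·9.75 + 0.29·1.95 + 0.19·2.4 = 4.619.
E[X²] = 0.31·31.6667 + 0.21·98.475 + 0.29·5.46 + 0.19·8.16 = 33.6302.
Var(X) = E[X²] − (E[X])² = 33.6302 − 21.3352 = 12.2951.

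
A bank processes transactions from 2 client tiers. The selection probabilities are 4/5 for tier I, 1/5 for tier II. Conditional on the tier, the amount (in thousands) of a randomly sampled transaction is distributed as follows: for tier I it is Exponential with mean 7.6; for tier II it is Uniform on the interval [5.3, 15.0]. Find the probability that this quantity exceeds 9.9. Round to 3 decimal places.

0.323

Conditional on each tier, P(X > 9.9): I: 0.271816; II: 0.525773.
By total probability, P(X > 9.9) = 0.8·0.271816 + 0.2·0.525773 = 0.322607.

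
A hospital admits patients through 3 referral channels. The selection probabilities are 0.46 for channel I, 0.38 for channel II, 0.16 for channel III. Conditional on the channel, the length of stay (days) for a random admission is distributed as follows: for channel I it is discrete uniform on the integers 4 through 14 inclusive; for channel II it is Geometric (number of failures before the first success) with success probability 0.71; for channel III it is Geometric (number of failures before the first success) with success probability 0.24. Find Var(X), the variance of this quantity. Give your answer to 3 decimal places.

Per component, I: μ=9, E[X²]=91; II: μ=0.408451, E[X²]=0.742115; III: μ=3.16667, E[X²]=23.2222.
E[X] = 0.46·9 + 0.38·0.408451 + 0.16·3.16667 = 4.80188.
E[X²] = 0.46·91 + 0.38·0.742115 + 0.16·23.2222 = 45.8576.
Var(X) = E[X²] − (E[X])² = 45.8576 − 23.058 = 22.7995.

22.800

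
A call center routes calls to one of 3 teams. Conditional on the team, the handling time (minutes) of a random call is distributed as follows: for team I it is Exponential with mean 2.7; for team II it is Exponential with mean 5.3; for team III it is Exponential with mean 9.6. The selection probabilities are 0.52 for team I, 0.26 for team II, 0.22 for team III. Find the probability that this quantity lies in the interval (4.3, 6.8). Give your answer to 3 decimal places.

Conditional on each team, P(4.3 < X < 6.8): I: 0.122819; II: 0.167072; III: 0.146494.
By total probability, P(4.3 < X < 6.8) = 0.52·0.122819 + 0.26·0.167072 + 0.22·0.146494 = 0.139533.

0.140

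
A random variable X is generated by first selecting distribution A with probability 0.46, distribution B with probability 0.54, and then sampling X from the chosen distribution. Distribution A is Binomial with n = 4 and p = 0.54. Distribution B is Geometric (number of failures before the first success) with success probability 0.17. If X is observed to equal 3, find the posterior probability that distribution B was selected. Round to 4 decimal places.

0.2826

Likelihoods P(X=3 | ·): A: 0.289734; B: 0.0972038.
Posterior ∝ prior × likelihood. Numerator for B: 0.54·0.0972038 = 0.05249.
Normalizing constant: 0.46·0.289734 + 0.54·0.0972038 = 0.185768.
P(B | observation) = 0.05249 / 0.185768 = 0.282558.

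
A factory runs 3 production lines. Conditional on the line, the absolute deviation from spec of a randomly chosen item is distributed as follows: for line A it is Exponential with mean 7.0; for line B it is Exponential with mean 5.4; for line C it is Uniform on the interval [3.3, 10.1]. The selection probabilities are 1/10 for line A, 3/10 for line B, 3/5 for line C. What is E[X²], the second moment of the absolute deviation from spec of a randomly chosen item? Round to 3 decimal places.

56.542

For each component E[X²] = Var + (mean)², giving A: 98; B: 58.32; C: 48.7433.
Overall E[X²] = 0.1·98 + 0.3·58.32 + 0.6·48.7433 = 56.542.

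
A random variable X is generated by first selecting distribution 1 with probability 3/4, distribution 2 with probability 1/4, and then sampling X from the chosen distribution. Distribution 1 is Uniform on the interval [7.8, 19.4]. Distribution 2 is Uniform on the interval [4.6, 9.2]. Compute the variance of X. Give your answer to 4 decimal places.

Per component, 1: μ=13.6, E[X²]=196.173; 2: μ=6.9, E[X²]=49.3733.
E[X] = 0.75·13.6 + 0.25·6.9 = 11.925.
E[X²] = 0.75·196.173 + 0.25·49.3733 = 159.473.
Var(X) = E[X²] − (E[X])² = 159.473 − 142.206 = 17.2677.

17.2677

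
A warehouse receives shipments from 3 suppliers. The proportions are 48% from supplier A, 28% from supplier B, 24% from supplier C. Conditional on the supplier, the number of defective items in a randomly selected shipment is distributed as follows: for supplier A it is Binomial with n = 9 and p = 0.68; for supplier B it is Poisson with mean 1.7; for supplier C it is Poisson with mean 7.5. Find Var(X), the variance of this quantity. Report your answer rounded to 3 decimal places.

8.322

Per component, A: μ=6.12, E[X²]=39.4128; B: μ=1.7, E[X²]=4.59; C: μ=7.5, E[X²]=63.75.
E[X] = 0.48·6.12 + 0.28·1.7 + 0.24·7.5 = 5.2136.
E[X²] = 0.48·39.4128 + 0.28·4.59 + 0.24·63.75 = 35.5033.
Var(X) = E[X²] − (E[X])² = 35.5033 − 27.1816 = 8.32172.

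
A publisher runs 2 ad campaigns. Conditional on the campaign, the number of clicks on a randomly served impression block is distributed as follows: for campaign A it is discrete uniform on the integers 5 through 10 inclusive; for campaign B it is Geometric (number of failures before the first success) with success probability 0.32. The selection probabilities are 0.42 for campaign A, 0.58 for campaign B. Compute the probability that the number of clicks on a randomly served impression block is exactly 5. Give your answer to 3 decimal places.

Conditional on each campaign, P(X = 5): A: 0.166667; B: 0.0465259.
By total probability, P(X = 5) = 0.42·0.166667 + 0.58·0.0465259 = 0.096985.

0.097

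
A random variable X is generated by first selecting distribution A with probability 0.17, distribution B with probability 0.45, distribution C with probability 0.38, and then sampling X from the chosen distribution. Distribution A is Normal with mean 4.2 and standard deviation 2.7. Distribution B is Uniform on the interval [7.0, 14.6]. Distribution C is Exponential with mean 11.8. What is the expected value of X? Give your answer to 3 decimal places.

10.058

Component means — A: 4.2; B: 10.8; C: 11.8.
E[X] = 0.17·4.2 + 0.45·10.8 + 0.38·11.8 = 10.058.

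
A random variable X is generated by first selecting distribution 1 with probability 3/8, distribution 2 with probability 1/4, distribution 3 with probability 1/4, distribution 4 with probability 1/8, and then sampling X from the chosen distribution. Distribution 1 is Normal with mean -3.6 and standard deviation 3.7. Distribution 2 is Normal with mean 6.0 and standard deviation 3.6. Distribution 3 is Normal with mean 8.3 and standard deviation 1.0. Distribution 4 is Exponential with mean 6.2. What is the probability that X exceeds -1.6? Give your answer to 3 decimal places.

Conditional on each component, P(X > -1.6): 1: 0.294412; 2: 0.982619; 3: 1; 4: 1.
By total probability, P(X > -1.6) = 0.375·0.294412 + 0.25·0.982619 + 0.25·1 + 0.125·1 = 0.731059.

0.731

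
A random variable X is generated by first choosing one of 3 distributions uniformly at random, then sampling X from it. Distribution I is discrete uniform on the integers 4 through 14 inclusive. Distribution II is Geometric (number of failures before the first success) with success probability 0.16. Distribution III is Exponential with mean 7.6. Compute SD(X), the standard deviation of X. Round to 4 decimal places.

Per component, I: μ=9, E[X²]=91; II: μ=5.25, E[X²]=60.375; III: μ=7.6, E[X²]=115.52.
E[X] = 0.333333·9 + 0.333333·5.25 + 0.333333·7.6 = 7.28333.
E[X²] = 0.333333·91 + 0.333333·60.375 + 0.333333·115.52 = 88.965.
Var(X) = E[X²] − (E[X])² = 88.965 − 53.0469 = 35.9181.
SD(X) = √35.9181 = 5.99317.

5.9932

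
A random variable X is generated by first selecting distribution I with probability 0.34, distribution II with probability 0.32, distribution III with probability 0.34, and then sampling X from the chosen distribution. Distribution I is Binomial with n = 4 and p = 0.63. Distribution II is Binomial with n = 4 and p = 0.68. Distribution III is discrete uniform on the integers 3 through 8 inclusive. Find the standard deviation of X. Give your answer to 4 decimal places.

1.8598

Per component, I: μ=2.52, E[X²]=7.2828; II: μ=2.72, E[X²]=8.2688; III: μ=5.5, E[X²]=33.1667.
E[X] = 0.34·2.52 + 0.32·2.72 + 0.34·5.5 = 3.5972.
E[X²] = 0.34·7.2828 + 0.32·8.2688 + 0.34·33.1667 = 16.3988.
Var(X) = E[X²] − (E[X])² = 16.3988 − 12.9398 = 3.45899.
SD(X) = √3.45899 = 1.85984.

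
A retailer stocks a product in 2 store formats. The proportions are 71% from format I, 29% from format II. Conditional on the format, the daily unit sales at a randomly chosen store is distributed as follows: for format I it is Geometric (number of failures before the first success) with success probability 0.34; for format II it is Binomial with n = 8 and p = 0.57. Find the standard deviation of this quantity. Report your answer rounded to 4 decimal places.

Per component, I: μ=1.94118, E[X²]=9.47751; II: μ=4.56, E[X²]=22.7544.
E[X] = 0.71·1.94118 + 0.29·4.56 = 2.70064.
E[X²] = 0.71·9.47751 + 0.29·22.7544 = 13.3278.
Var(X) = E[X²] − (E[X])² = 13.3278 − 7.29343 = 6.03438.
SD(X) = √6.03438 = 2.4565.

2.4565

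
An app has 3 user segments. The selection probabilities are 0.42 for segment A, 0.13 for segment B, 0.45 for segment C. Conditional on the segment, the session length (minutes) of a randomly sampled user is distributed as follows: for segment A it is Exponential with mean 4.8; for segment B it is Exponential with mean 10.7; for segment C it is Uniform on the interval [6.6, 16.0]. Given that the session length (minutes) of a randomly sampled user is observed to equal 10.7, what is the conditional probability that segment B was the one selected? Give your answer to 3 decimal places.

0.072

Likelihoods f(10.7 | ·): A: 0.0224204; B: 0.0343813; C: 0.106383.
Posterior ∝ prior × likelihood. Numerator for B: 0.13·0.0343813 = 0.00446956.
Normalizing constant: 0.42·0.0224204 + 0.13·0.0343813 + 0.45·0.106383 = 0.0617585.
P(B | observation) = 0.00446956 / 0.0617585 = 0.0723716.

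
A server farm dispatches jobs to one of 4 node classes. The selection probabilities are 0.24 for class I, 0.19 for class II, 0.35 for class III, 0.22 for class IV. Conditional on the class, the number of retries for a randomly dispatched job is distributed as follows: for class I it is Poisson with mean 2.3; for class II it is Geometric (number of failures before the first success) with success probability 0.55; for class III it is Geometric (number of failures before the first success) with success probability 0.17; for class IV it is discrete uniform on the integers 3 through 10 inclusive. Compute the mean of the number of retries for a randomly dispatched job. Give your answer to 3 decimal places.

3.846

Component means — I: 2.3; II: 0.818182; III: 4.88235; IV: 6.5.
E[X] = 0.24·2.3 + 0.19·0.818182 + 0.35·4.88235 + 0.22·6.5 = 3.84628.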